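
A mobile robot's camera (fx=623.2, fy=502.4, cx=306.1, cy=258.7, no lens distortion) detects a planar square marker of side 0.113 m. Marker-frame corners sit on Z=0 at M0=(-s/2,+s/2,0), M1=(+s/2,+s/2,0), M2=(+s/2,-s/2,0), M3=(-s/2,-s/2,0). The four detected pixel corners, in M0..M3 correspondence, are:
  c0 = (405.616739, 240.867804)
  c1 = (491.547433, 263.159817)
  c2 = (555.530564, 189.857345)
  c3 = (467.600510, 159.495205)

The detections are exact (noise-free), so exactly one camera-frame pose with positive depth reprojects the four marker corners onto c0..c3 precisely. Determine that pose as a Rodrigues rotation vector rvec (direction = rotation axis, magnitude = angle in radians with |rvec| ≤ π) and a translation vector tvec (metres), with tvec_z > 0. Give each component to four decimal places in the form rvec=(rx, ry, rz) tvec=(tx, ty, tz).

Intrinsics K: fx=623.2, fy=502.4, cx=306.1, cy=258.7
Marker side s = 0.113 m; corners in marker frame (Z=0):
  M0 = (-0.0565, +0.0565, 0)
  M1 = (+0.0565, +0.0565, 0)
  M2 = (+0.0565, -0.0565, 0)
  M3 = (-0.0565, -0.0565, 0)
Detected image corners:
  c0 = (405.616739, 240.867804) px
  c1 = (491.547433, 263.159817) px
  c2 = (555.530564, 189.857345) px
  c3 = (467.600510, 159.495205) px
Planar DLT: solve 8×8 A·h = b for H (H[2,2]=1):
  H  [+1097.87657 -221.68626 +480.51101]
  H  [+377.74793 +832.35336 +215.38389]
  H  [+0.68517 +0.69996 +1.00000]
B = K⁻¹H; ‖b₁‖=1.630870, ‖b₂‖=1.630870; λ = 2/(‖b₁‖+‖b₂‖) = 0.613170, sign → tz>0 ⇒ λ=+0.613170
r₁ = λ·B[:,0] = (+0.87385,+0.24470,+0.42012); r₂ = λ·B[:,1] = (-0.42893,+0.79487,+0.42919)
r₃ = r₁×r₂ = (-0.22892,-0.55525,+0.79956); SVD([r₁ r₂ r₃]) → R = UVᵀ:
  R  [+0.87385 -0.42893 -0.22892]
  R  [+0.24470 +0.79487 -0.55525]
  R  [+0.42012 +0.42919 +0.79956]
t = (+0.17160, -0.05287, +0.61317) m
tr R = 2.468275; θ = arccos((tr R − 1)/2) = 0.746401 rad = 42.766°
axis k = ((R−Rᵀ)₃₂, (R−Rᵀ)₁₃, (R−Rᵀ)₂₁) / (2 sinθ) = (+0.724924, -0.477940, +0.496043)
rvec = θ·k = (+0.541084, -0.356735, +0.370247)

rvec=(0.5411, -0.3567, 0.3702) tvec=(0.1716, -0.0529, 0.6132)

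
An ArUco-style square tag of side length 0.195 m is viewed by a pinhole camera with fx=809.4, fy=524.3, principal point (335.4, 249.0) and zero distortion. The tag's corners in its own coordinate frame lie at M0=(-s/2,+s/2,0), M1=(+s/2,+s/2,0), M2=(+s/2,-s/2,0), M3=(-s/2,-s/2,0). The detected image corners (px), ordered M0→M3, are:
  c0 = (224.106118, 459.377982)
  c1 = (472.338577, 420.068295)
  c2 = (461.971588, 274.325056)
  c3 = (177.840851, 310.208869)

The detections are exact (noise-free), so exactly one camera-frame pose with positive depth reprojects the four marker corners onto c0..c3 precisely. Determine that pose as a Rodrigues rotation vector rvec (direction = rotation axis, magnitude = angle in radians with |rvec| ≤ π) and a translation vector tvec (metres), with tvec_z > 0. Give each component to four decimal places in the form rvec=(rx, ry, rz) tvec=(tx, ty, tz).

rvec=(0.3809, -0.1999, -0.1435) tvec=(0.0024, 0.1336, 0.5780)

Intrinsics K: fx=809.4, fy=524.3, cx=335.4, cy=249.0
Marker side s = 0.195 m; corners in marker frame (Z=0):
  M0 = (-0.0975, +0.0975, 0)
  M1 = (+0.0975, +0.0975, 0)
  M2 = (+0.0975, -0.0975, 0)
  M3 = (-0.0975, -0.0975, 0)
Detected image corners:
  c0 = (224.106118, 459.377982) px
  c1 = (472.338577, 420.068295) px
  c2 = (461.971588, 274.325056) px
  c3 = (177.840851, 310.208869) px
Planar DLT: solve 8×8 A·h = b for H (H[2,2]=1):
  H  [+1455.20539 +363.44773 +338.70979]
  H  [-88.08031 +997.86419 +370.21941]
  H  [+0.28768 +0.66101 +1.00000]
B = K⁻¹H; ‖b₁‖=1.730172, ‖b₂‖=1.730172; λ = 2/(‖b₁‖+‖b₂‖) = 0.577977, sign → tz>0 ⇒ λ=+0.577977
r₁ = λ·B[:,0] = (+0.97023,-0.17606,+0.16627); r₂ = λ·B[:,1] = (+0.10122,+0.91858,+0.38205)
r₃ = r₁×r₂ = (-0.22000,-0.35384,+0.90906); SVD([r₁ r₂ r₃]) → R = UVᵀ:
  R  [+0.97023 +0.10122 -0.22000]
  R  [-0.17606 +0.91858 -0.35384]
  R  [+0.16627 +0.38205 +0.90906]
t = (+0.00236, +0.13363, +0.57798) m
tr R = 2.797880; θ = arccos((tr R − 1)/2) = 0.453453 rad = 25.981°
axis k = ((R−Rᵀ)₃₂, (R−Rᵀ)₁₃, (R−Rᵀ)₂₁) / (2 sinθ) = (+0.839921, -0.440878, -0.316480)
rvec = θ·k = (+0.380864, -0.199918, -0.143509)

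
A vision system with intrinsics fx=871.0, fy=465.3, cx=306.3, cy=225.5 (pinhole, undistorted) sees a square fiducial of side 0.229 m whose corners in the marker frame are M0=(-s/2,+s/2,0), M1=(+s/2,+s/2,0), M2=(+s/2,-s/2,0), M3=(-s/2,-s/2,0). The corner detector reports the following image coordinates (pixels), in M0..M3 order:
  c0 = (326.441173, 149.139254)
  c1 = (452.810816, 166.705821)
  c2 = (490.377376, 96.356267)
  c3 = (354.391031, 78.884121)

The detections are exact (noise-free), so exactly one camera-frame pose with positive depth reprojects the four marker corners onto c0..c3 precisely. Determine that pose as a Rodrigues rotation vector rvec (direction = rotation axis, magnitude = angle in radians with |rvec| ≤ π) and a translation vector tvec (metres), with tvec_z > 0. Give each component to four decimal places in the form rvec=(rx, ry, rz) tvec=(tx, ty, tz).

Intrinsics K: fx=871.0, fy=465.3, cx=306.3, cy=225.5
Marker side s = 0.229 m; corners in marker frame (Z=0):
  M0 = (-0.1145, +0.1145, 0)
  M1 = (+0.1145, +0.1145, 0)
  M2 = (+0.1145, -0.1145, 0)
  M3 = (-0.1145, -0.1145, 0)
Detected image corners:
  c0 = (326.441173, 149.139254) px
  c1 = (452.810816, 166.705821) px
  c2 = (490.377376, 96.356267) px
  c3 = (354.391031, 78.884121) px
Planar DLT: solve 8×8 A·h = b for H (H[2,2]=1):
  H  [+539.37440 -21.05415 +404.83699]
  H  [+66.61242 +343.82647 +123.89794]
  H  [-0.08062 +0.30000 +1.00000]
B = K⁻¹H; ‖b₁‖=0.677577, ‖b₂‖=0.677577; λ = 2/(‖b₁‖+‖b₂‖) = 1.475848, sign → tz>0 ⇒ λ=+1.475848
r₁ = λ·B[:,0] = (+0.95578,+0.26895,-0.11899); r₂ = λ·B[:,1] = (-0.19138,+0.87598,+0.44275)
r₃ = r₁×r₂ = (+0.22331,-0.40040,+0.88871); SVD([r₁ r₂ r₃]) → R = UVᵀ:
  R  [+0.95578 -0.19138 +0.22331]
  R  [+0.26895 +0.87598 -0.40040]
  R  [-0.11899 +0.44275 +0.88871]
t = (+0.16696, -0.32226, +1.47585) m
tr R = 2.720473; θ = arccos((tr R − 1)/2) = 0.535063 rad = 30.657°
axis k = ((R−Rᵀ)₃₂, (R−Rᵀ)₁₃, (R−Rᵀ)₂₁) / (2 sinθ) = (+0.826789, +0.335657, +0.451391)
rvec = θ·k = (+0.442385, +0.179598, +0.241523)

rvec=(0.4424, 0.1796, 0.2415) tvec=(0.1670, -0.3223, 1.4758)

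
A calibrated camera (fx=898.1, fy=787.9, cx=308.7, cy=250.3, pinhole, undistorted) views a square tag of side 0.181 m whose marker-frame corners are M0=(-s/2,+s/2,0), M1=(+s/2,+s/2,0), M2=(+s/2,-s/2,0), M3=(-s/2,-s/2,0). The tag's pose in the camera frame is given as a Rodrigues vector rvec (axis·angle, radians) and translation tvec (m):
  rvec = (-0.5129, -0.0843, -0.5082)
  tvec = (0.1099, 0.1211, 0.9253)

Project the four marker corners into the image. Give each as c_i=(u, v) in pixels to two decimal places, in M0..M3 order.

c0=(386.24, 458.72) c1=(540.27, 380.18) c2=(441.02, 260.70) c3=(296.35, 327.91)

Intrinsics K: fx=898.1, fy=787.9, cx=308.7, cy=250.3
Marker side s = 0.181 m; corners in marker frame (Z=0):
  M0 = (-0.0905, +0.0905, 0)
  M1 = (+0.0905, +0.0905, 0)
  M2 = (+0.0905, -0.0905, 0)
  M3 = (-0.0905, -0.0905, 0)
rvec = (-0.5129, -0.0843, -0.5082), |rvec| = θ = 0.72694 rad = 41.651°
Rodrigues: sinθ=0.66459, 1−cosθ=0.25279; R = I + sinθ·[k]× + (1−cosθ)·[k]×²:
    [+0.87305 +0.48529 +0.04762]
    [-0.44393 +0.75061 +0.48940]
    [+0.20176 -0.44841 +0.87076]
t = (0.1099, 0.1211, 0.9253) m
M0: Pc = R·M0+t = (+0.07481, +0.22921, +0.86646); u = 898.1·(+0.07481)/0.86646 + 308.7 = 386.2393, v = 787.9·(+0.22921)/0.86646 + 250.3 = 458.7242
M1: Pc = R·M1+t = (+0.23283, +0.14886, +0.90298); u = 898.1·(+0.23283)/0.90298 + 308.7 = 540.2726, v = 787.9·(+0.14886)/0.90298 + 250.3 = 380.1846
M2: Pc = R·M2+t = (+0.14499, +0.01299, +0.98414); u = 898.1·(+0.14499)/0.98414 + 308.7 = 441.0162, v = 787.9·(+0.01299)/0.98414 + 250.3 = 260.7033
M3: Pc = R·M3+t = (-0.01303, +0.09334, +0.94762); u = 898.1·(-0.01303)/0.94762 + 308.7 = 296.3506, v = 787.9·(+0.09334)/0.94762 + 250.3 = 327.9116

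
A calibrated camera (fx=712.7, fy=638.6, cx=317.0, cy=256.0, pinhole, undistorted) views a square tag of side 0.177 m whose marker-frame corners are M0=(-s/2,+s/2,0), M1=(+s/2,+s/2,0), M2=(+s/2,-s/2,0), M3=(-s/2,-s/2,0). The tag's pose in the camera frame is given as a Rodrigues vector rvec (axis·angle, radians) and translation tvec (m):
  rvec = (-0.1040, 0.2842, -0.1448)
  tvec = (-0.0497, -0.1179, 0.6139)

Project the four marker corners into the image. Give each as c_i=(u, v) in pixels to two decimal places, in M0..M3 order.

Intrinsics K: fx=712.7, fy=638.6, cx=317.0, cy=256.0
Marker side s = 0.177 m; corners in marker frame (Z=0):
  M0 = (-0.0885, +0.0885, 0)
  M1 = (+0.0885, +0.0885, 0)
  M2 = (+0.0885, -0.0885, 0)
  M3 = (-0.0885, -0.0885, 0)
rvec = (-0.1040, 0.2842, -0.1448), |rvec| = θ = 0.33549 rad = 19.222°
Rodrigues: sinθ=0.32923, 1−cosθ=0.05575; R = I + sinθ·[k]× + (1−cosθ)·[k]×²:
    [+0.94961 +0.12746 +0.28636]
    [-0.15674 +0.98426 +0.08168]
    [-0.27144 -0.12244 +0.95464]
t = (-0.0497, -0.1179, 0.6139) m
M0: Pc = R·M0+t = (-0.12246, -0.01692, +0.62709); u = 712.7·(-0.12246)/0.62709 + 317.0 = 177.8208, v = 638.6·(-0.01692)/0.62709 + 256.0 = 238.7675
M1: Pc = R·M1+t = (+0.04562, -0.04466, +0.57904); u = 712.7·(+0.04562)/0.57904 + 317.0 = 373.1507, v = 638.6·(-0.04466)/0.57904 + 256.0 = 206.7412
M2: Pc = R·M2+t = (+0.02306, -0.21888, +0.60071); u = 712.7·(+0.02306)/0.60071 + 317.0 = 344.3590, v = 638.6·(-0.21888)/0.60071 + 256.0 = 23.3175
M3: Pc = R·M3+t = (-0.14502, -0.19114, +0.64876); u = 712.7·(-0.14502)/0.64876 + 317.0 = 157.6866, v = 638.6·(-0.19114)/0.64876 + 256.0 = 67.8576

c0=(177.82, 238.77) c1=(373.15, 206.74) c2=(344.36, 23.32) c3=(157.69, 67.86)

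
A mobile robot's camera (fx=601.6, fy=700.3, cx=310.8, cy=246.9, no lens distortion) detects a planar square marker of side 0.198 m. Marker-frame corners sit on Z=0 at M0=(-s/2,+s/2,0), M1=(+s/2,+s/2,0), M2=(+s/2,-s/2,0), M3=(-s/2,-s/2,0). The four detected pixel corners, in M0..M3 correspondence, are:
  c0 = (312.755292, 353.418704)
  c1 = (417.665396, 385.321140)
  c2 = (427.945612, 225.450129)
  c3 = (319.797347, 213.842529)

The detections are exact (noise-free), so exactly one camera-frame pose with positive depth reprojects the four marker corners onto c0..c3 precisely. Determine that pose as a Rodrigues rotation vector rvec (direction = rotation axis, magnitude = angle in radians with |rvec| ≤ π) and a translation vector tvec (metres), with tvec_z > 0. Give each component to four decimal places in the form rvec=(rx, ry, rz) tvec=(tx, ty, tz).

Intrinsics K: fx=601.6, fy=700.3, cx=310.8, cy=246.9
Marker side s = 0.198 m; corners in marker frame (Z=0):
  M0 = (-0.0990, +0.0990, 0)
  M1 = (+0.0990, +0.0990, 0)
  M2 = (+0.0990, -0.0990, 0)
  M3 = (-0.0990, -0.0990, 0)
Detected image corners:
  c0 = (312.755292, 353.418704) px
  c1 = (417.665396, 385.321140) px
  c2 = (427.945612, 225.450129) px
  c3 = (319.797347, 213.842529) px
Planar DLT: solve 8×8 A·h = b for H (H[2,2]=1):
  H  [+279.77087 -7.43620 +365.81537]
  H  [-95.39137 +781.11935 +294.47259]
  H  [-0.69864 +0.09672 +1.00000]
B = K⁻¹H; ‖b₁‖=1.087412, ‖b₂‖=1.087412; λ = 2/(‖b₁‖+‖b₂‖) = 0.919615, sign → tz>0 ⇒ λ=+0.919615
r₁ = λ·B[:,0] = (+0.75958,+0.10125,-0.64248); r₂ = λ·B[:,1] = (-0.05732,+0.99439,+0.08894)
r₃ = r₁×r₂ = (+0.64788,-0.03073,+0.76112); SVD([r₁ r₂ r₃]) → R = UVᵀ:
  R  [+0.75958 -0.05732 +0.64788]
  R  [+0.10125 +0.99439 -0.03073]
  R  [-0.64248 +0.08894 +0.76112]
t = (+0.08410, +0.06247, +0.91961) m
tr R = 2.515090; θ = arccos((tr R − 1)/2) = 0.711252 rad = 40.752°
axis k = ((R−Rᵀ)₃₂, (R−Rᵀ)₁₃, (R−Rᵀ)₂₁) / (2 sinθ) = (+0.091668, +0.988355, +0.121455)
rvec = θ·k = (+0.065199, +0.702970, +0.086385)

rvec=(0.0652, 0.7030, 0.0864) tvec=(0.0841, 0.0625, 0.9196)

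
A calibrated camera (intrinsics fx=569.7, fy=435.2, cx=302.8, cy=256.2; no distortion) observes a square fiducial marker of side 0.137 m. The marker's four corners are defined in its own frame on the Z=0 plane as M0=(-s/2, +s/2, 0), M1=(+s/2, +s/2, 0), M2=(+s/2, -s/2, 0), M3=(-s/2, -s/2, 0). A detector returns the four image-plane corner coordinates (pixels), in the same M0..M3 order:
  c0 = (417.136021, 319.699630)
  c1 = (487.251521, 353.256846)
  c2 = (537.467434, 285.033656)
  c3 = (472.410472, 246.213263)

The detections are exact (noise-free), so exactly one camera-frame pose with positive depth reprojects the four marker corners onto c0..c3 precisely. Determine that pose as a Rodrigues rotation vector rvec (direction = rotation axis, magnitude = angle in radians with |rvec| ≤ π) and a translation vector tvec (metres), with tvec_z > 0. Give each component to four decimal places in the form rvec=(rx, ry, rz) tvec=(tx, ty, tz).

rvec=(0.0573, -0.4490, 0.5425) tvec=(0.2266, 0.0759, 0.7280)

Intrinsics K: fx=569.7, fy=435.2, cx=302.8, cy=256.2
Marker side s = 0.137 m; corners in marker frame (Z=0):
  M0 = (-0.0685, +0.0685, 0)
  M1 = (+0.0685, +0.0685, 0)
  M2 = (+0.0685, -0.0685, 0)
  M3 = (-0.0685, -0.0685, 0)
Detected image corners:
  c0 = (417.136021, 319.699630) px
  c1 = (487.251521, 353.256846) px
  c2 = (537.467434, 285.033656) px
  c3 = (472.410472, 246.213263) px
Planar DLT: solve 8×8 A·h = b for H (H[2,2]=1):
  H  [+774.22435 -426.40816 +480.08470]
  H  [+441.03940 +489.90071 +301.56490]
  H  [+0.58718 -0.08807 +1.00000]
B = K⁻¹H; ‖b₁‖=1.373569, ‖b₂‖=1.373569; λ = 2/(‖b₁‖+‖b₂‖) = 0.728030, sign → tz>0 ⇒ λ=+0.728030
r₁ = λ·B[:,0] = (+0.76218,+0.48614,+0.42749); r₂ = λ·B[:,1] = (-0.51083,+0.85728,-0.06412)
r₃ = r₁×r₂ = (-0.39765,-0.16950,+0.90174); SVD([r₁ r₂ r₃]) → R = UVᵀ:
  R  [+0.76218 -0.51083 -0.39765]
  R  [+0.48614 +0.85728 -0.16950]
  R  [+0.42749 -0.06412 +0.90174]
t = (+0.22656, +0.07589, +0.72803) m
tr R = 2.521213; θ = arccos((tr R − 1)/2) = 0.706550 rad = 40.482°
axis k = ((R−Rᵀ)₃₂, (R−Rᵀ)₁₃, (R−Rᵀ)₂₁) / (2 sinθ) = (+0.081161, -0.635489, +0.767833)
rvec = θ·k = (+0.057345, -0.449004, +0.542512)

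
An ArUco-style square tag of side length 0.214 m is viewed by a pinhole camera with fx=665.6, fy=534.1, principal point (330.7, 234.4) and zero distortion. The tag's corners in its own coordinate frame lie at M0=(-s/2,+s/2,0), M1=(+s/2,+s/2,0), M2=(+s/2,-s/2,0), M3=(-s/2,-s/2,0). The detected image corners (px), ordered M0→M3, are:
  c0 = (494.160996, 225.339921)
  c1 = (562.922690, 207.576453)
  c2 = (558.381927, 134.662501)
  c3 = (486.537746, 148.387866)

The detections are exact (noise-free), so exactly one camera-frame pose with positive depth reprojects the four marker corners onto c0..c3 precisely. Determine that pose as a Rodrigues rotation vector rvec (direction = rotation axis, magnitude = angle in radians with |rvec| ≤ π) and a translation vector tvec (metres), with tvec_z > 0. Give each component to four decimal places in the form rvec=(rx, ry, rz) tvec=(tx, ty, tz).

Intrinsics K: fx=665.6, fy=534.1, cx=330.7, cy=234.4
Marker side s = 0.214 m; corners in marker frame (Z=0):
  M0 = (-0.1070, +0.1070, 0)
  M1 = (+0.1070, +0.1070, 0)
  M2 = (+0.1070, -0.1070, 0)
  M3 = (-0.1070, -0.1070, 0)
Detected image corners:
  c0 = (494.160996, 225.339921) px
  c1 = (562.922690, 207.576453) px
  c2 = (558.381927, 134.662501) px
  c3 = (486.537746, 148.387866) px
Planar DLT: solve 8×8 A·h = b for H (H[2,2]=1):
  H  [+480.56768 +122.69962 +526.64862]
  H  [-21.91663 +382.05041 +179.46868]
  H  [+0.28961 +0.17983 +1.00000]
B = K⁻¹H; ‖b₁‖=0.668102, ‖b₂‖=0.668102; λ = 2/(‖b₁‖+‖b₂‖) = 1.496777, sign → tz>0 ⇒ λ=+1.496777
r₁ = λ·B[:,0] = (+0.86531,-0.25166,+0.43347); r₂ = λ·B[:,1] = (+0.14219,+0.95254,+0.26917)
r₃ = r₁×r₂ = (-0.48064,-0.17128,+0.86003); SVD([r₁ r₂ r₃]) → R = UVᵀ:
  R  [+0.86531 +0.14219 -0.48064]
  R  [-0.25166 +0.95254 -0.17128]
  R  [+0.43347 +0.26917 +0.86003]
t = (+0.44064, -0.15394, +1.49678) m
tr R = 2.677880; θ = arccos((tr R − 1)/2) = 0.575464 rad = 32.972°
axis k = ((R−Rᵀ)₃₂, (R−Rᵀ)₁₃, (R−Rᵀ)₂₁) / (2 sinθ) = (+0.404660, -0.839834, -0.361842)
rvec = θ·k = (+0.232867, -0.483294, -0.208227)

rvec=(0.2329, -0.4833, -0.2082) tvec=(0.4406, -0.1539, 1.4968)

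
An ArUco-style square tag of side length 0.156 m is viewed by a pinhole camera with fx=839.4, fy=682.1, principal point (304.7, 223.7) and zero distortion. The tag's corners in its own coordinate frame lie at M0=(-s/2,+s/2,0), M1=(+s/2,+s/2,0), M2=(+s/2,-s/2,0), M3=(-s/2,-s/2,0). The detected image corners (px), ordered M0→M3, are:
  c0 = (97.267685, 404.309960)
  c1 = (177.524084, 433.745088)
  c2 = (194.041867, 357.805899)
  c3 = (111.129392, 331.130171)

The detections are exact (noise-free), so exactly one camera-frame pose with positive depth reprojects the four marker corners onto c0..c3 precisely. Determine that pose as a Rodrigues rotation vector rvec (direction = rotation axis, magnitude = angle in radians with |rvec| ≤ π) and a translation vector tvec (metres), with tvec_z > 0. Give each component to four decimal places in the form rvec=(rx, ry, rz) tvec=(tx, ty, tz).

rvec=(0.1597, 0.4213, 0.2321) tvec=(-0.2501, 0.3028, 1.3059)

Intrinsics K: fx=839.4, fy=682.1, cx=304.7, cy=223.7
Marker side s = 0.156 m; corners in marker frame (Z=0):
  M0 = (-0.0780, +0.0780, 0)
  M1 = (+0.0780, +0.0780, 0)
  M2 = (+0.0780, -0.0780, 0)
  M3 = (-0.0780, -0.0780, 0)
Detected image corners:
  c0 = (97.267685, 404.309960) px
  c1 = (177.524084, 433.745088) px
  c2 = (194.041867, 357.805899) px
  c3 = (111.129392, 331.130171) px
Planar DLT: solve 8×8 A·h = b for H (H[2,2]=1):
  H  [+480.08922 -74.88166 +143.96075]
  H  [+67.29723 +536.43618 +381.87198]
  H  [-0.29509 +0.15375 +1.00000]
B = K⁻¹H; ‖b₁‖=0.765769, ‖b₂‖=0.765769; λ = 2/(‖b₁‖+‖b₂‖) = 1.305877, sign → tz>0 ⇒ λ=+1.305877
r₁ = λ·B[:,0] = (+0.88677,+0.25522,-0.38536); r₂ = λ·B[:,1] = (-0.18938,+0.96116,+0.20078)
r₃ = r₁×r₂ = (+0.42163,-0.10507,+0.90066); SVD([r₁ r₂ r₃]) → R = UVᵀ:
  R  [+0.88677 -0.18938 +0.42163]
  R  [+0.25522 +0.96116 -0.10507]
  R  [-0.38536 +0.20078 +0.90066]
t = (-0.25007, +0.30282, +1.30588) m
tr R = 2.748588; θ = arccos((tr R − 1)/2) = 0.506817 rad = 29.038°
axis k = ((R−Rᵀ)₃₂, (R−Rᵀ)₁₃, (R−Rᵀ)₂₁) / (2 sinθ) = (+0.315051, +0.831265, +0.457975)
rvec = θ·k = (+0.159673, +0.421299, +0.232109)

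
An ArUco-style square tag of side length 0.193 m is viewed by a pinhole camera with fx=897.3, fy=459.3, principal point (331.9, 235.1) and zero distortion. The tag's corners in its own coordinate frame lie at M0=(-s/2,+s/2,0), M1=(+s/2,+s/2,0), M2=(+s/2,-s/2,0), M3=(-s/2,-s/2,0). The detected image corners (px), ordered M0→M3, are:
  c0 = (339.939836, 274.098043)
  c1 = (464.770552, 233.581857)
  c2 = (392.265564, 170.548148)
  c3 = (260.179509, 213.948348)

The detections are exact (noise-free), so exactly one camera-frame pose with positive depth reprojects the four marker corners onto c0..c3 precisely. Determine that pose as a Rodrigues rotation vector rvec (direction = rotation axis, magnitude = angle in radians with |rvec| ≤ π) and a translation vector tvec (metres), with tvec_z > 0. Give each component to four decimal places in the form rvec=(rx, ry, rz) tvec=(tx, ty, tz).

rvec=(0.3622, -0.0690, -0.5678) tvec=(0.0423, -0.0274, 1.1386)

Intrinsics K: fx=897.3, fy=459.3, cx=331.9, cy=235.1
Marker side s = 0.193 m; corners in marker frame (Z=0):
  M0 = (-0.0965, +0.0965, 0)
  M1 = (+0.0965, +0.0965, 0)
  M2 = (+0.0965, -0.0965, 0)
  M3 = (-0.0965, -0.0965, 0)
Detected image corners:
  c0 = (339.939836, 274.098043) px
  c1 = (464.770552, 233.581857) px
  c2 = (392.265564, 170.548148) px
  c3 = (260.179509, 213.948348) px
Planar DLT: solve 8×8 A·h = b for H (H[2,2]=1):
  H  [+653.79764 +507.78536 +365.23995]
  H  [-224.04912 +388.45160 +224.03044]
  H  [-0.03082 +0.31091 +1.00000]
B = K⁻¹H; ‖b₁‖=0.878295, ‖b₂‖=0.878295; λ = 2/(‖b₁‖+‖b₂‖) = 1.138569, sign → tz>0 ⇒ λ=+1.138569
r₁ = λ·B[:,0] = (+0.84257,-0.53744,-0.03509); r₂ = λ·B[:,1] = (+0.51338,+0.78175,+0.35399)
r₃ = r₁×r₂ = (-0.16282,-0.31627,+0.93459); SVD([r₁ r₂ r₃]) → R = UVᵀ:
  R  [+0.84257 +0.51338 -0.16282]
  R  [-0.53744 +0.78175 -0.31627]
  R  [-0.03509 +0.35399 +0.93459]
t = (+0.04230, -0.02744, +1.13857) m
tr R = 2.558909; θ = arccos((tr R − 1)/2) = 0.677001 rad = 38.789°
axis k = ((R−Rᵀ)₃₂, (R−Rᵀ)₁₃, (R−Rᵀ)₂₁) / (2 sinθ) = (+0.534961, -0.101949, -0.838703)
rvec = θ·k = (+0.362169, -0.069019, -0.567803)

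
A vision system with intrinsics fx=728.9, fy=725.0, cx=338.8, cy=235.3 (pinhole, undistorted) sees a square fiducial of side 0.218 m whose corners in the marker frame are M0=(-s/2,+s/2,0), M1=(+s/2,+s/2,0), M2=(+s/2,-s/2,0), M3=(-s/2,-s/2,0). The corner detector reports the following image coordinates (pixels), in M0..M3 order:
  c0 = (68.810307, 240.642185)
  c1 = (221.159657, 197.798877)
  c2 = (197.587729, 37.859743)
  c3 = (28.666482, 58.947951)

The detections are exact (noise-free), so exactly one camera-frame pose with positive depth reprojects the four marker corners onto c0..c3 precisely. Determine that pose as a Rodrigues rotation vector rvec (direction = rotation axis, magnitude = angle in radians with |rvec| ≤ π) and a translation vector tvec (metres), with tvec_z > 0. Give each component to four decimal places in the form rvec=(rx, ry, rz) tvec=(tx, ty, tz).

rvec=(0.2777, -0.6883, -0.1998) tvec=(-0.2565, -0.1260, 0.9189)

Intrinsics K: fx=728.9, fy=725.0, cx=338.8, cy=235.3
Marker side s = 0.218 m; corners in marker frame (Z=0):
  M0 = (-0.1090, +0.1090, 0)
  M1 = (+0.1090, +0.1090, 0)
  M2 = (+0.1090, -0.1090, 0)
  M3 = (-0.1090, -0.1090, 0)
Detected image corners:
  c0 = (68.810307, 240.642185) px
  c1 = (221.159657, 197.798877) px
  c2 = (197.587729, 37.859743) px
  c3 = (28.666482, 58.947951) px
Planar DLT: solve 8×8 A·h = b for H (H[2,2]=1):
  H  [+819.15024 +187.91960 +135.33345]
  H  [-61.70204 +826.14361 +135.88994]
  H  [+0.64870 +0.34458 +1.00000]
B = K⁻¹H; ‖b₁‖=1.088295, ‖b₂‖=1.088295; λ = 2/(‖b₁‖+‖b₂‖) = 0.918869, sign → tz>0 ⇒ λ=+0.918869
r₁ = λ·B[:,0] = (+0.75558,-0.27166,+0.59607); r₂ = λ·B[:,1] = (+0.08973,+0.94430,+0.31662)
r₃ = r₁×r₂ = (-0.64888,-0.18575,+0.73787); SVD([r₁ r₂ r₃]) → R = UVᵀ:
  R  [+0.75558 +0.08973 -0.64888]
  R  [-0.27166 +0.94430 -0.18575]
  R  [+0.59607 +0.31662 +0.73787]
t = (-0.25649, -0.12599, +0.91887) m
tr R = 2.437747; θ = arccos((tr R − 1)/2) = 0.768616 rad = 44.038°
axis k = ((R−Rᵀ)₃₂, (R−Rᵀ)₁₃, (R−Rᵀ)₂₁) / (2 sinθ) = (+0.361348, -0.895467, -0.259935)
rvec = θ·k = (+0.277738, -0.688270, -0.199790)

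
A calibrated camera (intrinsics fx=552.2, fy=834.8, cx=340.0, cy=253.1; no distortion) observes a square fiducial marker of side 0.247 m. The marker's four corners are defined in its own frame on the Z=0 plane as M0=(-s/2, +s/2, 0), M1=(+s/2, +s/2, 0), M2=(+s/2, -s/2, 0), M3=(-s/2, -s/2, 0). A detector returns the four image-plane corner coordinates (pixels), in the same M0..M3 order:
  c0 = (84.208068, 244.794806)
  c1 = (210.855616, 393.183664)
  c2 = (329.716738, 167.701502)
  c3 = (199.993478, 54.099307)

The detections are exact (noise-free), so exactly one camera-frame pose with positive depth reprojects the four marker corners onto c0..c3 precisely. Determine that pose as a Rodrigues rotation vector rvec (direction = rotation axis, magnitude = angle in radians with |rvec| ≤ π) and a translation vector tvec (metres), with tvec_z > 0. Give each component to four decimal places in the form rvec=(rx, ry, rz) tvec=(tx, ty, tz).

rvec=(-0.3611, 0.2759, 0.5944) tvec=(-0.1846, -0.0418, 0.7546)

Intrinsics K: fx=552.2, fy=834.8, cx=340.0, cy=253.1
Marker side s = 0.247 m; corners in marker frame (Z=0):
  M0 = (-0.1235, +0.1235, 0)
  M1 = (+0.1235, +0.1235, 0)
  M2 = (+0.1235, -0.1235, 0)
  M3 = (-0.1235, -0.1235, 0)
Detected image corners:
  c0 = (84.208068, 244.794806) px
  c1 = (210.855616, 393.183664) px
  c2 = (329.716738, 167.701502) px
  c3 = (199.993478, 54.099307) px
Planar DLT: solve 8×8 A·h = b for H (H[2,2]=1):
  H  [+422.68440 -542.96189 +204.88824]
  H  [+426.82731 +767.16417 +206.89947]
  H  [-0.46820 -0.33138 +1.00000]
B = K⁻¹H; ‖b₁‖=1.325253, ‖b₂‖=1.325253; λ = 2/(‖b₁‖+‖b₂‖) = 0.754573, sign → tz>0 ⇒ λ=+0.754573
r₁ = λ·B[:,0] = (+0.79512,+0.49292,-0.35329); r₂ = λ·B[:,1] = (-0.58799,+0.76925,-0.25005)
r₃ = r₁×r₂ = (+0.14851,+0.40655,+0.90148); SVD([r₁ r₂ r₃]) → R = UVᵀ:
  R  [+0.79512 -0.58799 +0.14851]
  R  [+0.49292 +0.76925 +0.40655]
  R  [-0.35329 -0.25005 +0.90148]
t = (-0.18463, -0.04176, +0.75457) m
tr R = 2.465845; θ = arccos((tr R − 1)/2) = 0.748188 rad = 42.868°
axis k = ((R−Rᵀ)₃₂, (R−Rᵀ)₁₃, (R−Rᵀ)₂₁) / (2 sinθ) = (-0.482576, +0.368804, +0.794421)
rvec = θ·k = (-0.361057, +0.275935, +0.594376)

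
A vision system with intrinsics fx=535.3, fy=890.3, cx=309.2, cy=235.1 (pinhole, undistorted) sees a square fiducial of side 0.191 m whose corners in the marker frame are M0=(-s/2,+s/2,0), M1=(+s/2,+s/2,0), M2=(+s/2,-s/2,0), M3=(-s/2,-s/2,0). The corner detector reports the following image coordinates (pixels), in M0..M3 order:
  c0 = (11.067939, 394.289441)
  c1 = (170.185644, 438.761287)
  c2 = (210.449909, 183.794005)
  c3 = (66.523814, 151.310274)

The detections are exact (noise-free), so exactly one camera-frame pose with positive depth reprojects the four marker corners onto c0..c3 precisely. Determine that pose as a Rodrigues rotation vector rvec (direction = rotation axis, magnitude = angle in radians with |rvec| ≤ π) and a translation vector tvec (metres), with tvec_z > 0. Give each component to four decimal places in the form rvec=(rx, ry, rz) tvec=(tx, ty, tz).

Intrinsics K: fx=535.3, fy=890.3, cx=309.2, cy=235.1
Marker side s = 0.191 m; corners in marker frame (Z=0):
  M0 = (-0.0955, +0.0955, 0)
  M1 = (+0.0955, +0.0955, 0)
  M2 = (+0.0955, -0.0955, 0)
  M3 = (-0.0955, -0.0955, 0)
Detected image corners:
  c0 = (11.067939, 394.289441) px
  c1 = (170.185644, 438.761287) px
  c2 = (210.449909, 183.794005) px
  c3 = (66.523814, 151.310274) px
Planar DLT: solve 8×8 A·h = b for H (H[2,2]=1):
  H  [+772.44494 -317.22733 +114.69468]
  H  [+152.12068 +1134.70152 +284.88659]
  H  [-0.16301 -0.57641 +1.00000]
B = K⁻¹H; ‖b₁‖=1.560523, ‖b₂‖=1.560523; λ = 2/(‖b₁‖+‖b₂‖) = 0.640811, sign → tz>0 ⇒ λ=+0.640811
r₁ = λ·B[:,0] = (+0.98504,+0.13708,-0.10446); r₂ = λ·B[:,1] = (-0.16640,+0.91426,-0.36937)
r₃ = r₁×r₂ = (+0.04487,+0.38123,+0.92339); SVD([r₁ r₂ r₃]) → R = UVᵀ:
  R  [+0.98504 -0.16640 +0.04487]
  R  [+0.13708 +0.91426 +0.38123]
  R  [-0.10446 -0.36937 +0.92339]
t = (-0.23284, +0.03583, +0.64081) m
tr R = 2.822692; θ = arccos((tr R − 1)/2) = 0.424254 rad = 24.308°
axis k = ((R−Rᵀ)₃₂, (R−Rᵀ)₁₃, (R−Rᵀ)₂₁) / (2 sinθ) = (-0.911713, +0.181387, +0.368616)
rvec = θ·k = (-0.386798, +0.076954, +0.156387)

rvec=(-0.3868, 0.0770, 0.1564) tvec=(-0.2328, 0.0358, 0.6408)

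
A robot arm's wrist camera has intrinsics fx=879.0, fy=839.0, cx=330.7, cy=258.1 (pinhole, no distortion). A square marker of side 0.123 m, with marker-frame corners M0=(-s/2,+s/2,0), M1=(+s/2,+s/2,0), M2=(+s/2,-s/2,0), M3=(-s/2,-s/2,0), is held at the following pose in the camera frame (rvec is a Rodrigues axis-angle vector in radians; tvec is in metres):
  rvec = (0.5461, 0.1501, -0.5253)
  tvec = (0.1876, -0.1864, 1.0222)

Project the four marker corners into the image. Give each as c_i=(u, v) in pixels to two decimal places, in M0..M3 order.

c0=(467.80, 167.75) c1=(562.00, 121.32) c2=(518.46, 36.73) c3=(420.47, 88.53)

Intrinsics K: fx=879.0, fy=839.0, cx=330.7, cy=258.1
Marker side s = 0.123 m; corners in marker frame (Z=0):
  M0 = (-0.0615, +0.0615, 0)
  M1 = (+0.0615, +0.0615, 0)
  M2 = (+0.0615, -0.0615, 0)
  M3 = (-0.0615, -0.0615, 0)
rvec = (0.5461, 0.1501, -0.5253), |rvec| = θ = 0.77246 rad = 44.259°
Rodrigues: sinθ=0.69790, 1−cosθ=0.28380; R = I + sinθ·[k]× + (1−cosθ)·[k]×²:
    [+0.85804 +0.51358 -0.00083]
    [-0.43561 +0.72691 -0.53089]
    [-0.27205 +0.45589 +0.84744]
t = (0.1876, -0.1864, 1.0222) m
M0: Pc = R·M0+t = (+0.16642, -0.11490, +1.06697); u = 879.0·(+0.16642)/1.06697 + 330.7 = 467.7984, v = 839.0·(-0.11490)/1.06697 + 258.1 = 167.7456
M1: Pc = R·M1+t = (+0.27195, -0.16848, +1.03351); u = 879.0·(+0.27195)/1.03351 + 330.7 = 561.9984, v = 839.0·(-0.16848)/1.03351 + 258.1 = 121.3240
M2: Pc = R·M2+t = (+0.20878, -0.25790, +0.97743); u = 879.0·(+0.20878)/0.97743 + 330.7 = 518.4586, v = 839.0·(-0.25790)/0.97743 + 258.1 = 36.7302
M3: Pc = R·M3+t = (+0.10325, -0.20432, +1.01089); u = 879.0·(+0.10325)/1.01089 + 330.7 = 420.4745, v = 839.0·(-0.20432)/1.01089 + 258.1 = 88.5270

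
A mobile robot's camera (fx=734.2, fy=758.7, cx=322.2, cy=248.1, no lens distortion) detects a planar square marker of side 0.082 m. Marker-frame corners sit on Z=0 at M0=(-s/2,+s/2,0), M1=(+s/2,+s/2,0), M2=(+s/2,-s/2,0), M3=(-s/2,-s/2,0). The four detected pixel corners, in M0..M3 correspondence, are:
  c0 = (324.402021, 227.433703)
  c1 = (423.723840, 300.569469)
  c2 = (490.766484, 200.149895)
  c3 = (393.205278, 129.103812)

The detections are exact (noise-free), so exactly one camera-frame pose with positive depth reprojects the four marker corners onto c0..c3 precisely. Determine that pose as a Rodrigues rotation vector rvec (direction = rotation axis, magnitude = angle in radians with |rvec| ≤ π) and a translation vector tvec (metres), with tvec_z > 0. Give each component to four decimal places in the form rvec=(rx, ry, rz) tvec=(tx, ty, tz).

rvec=(-0.1379, -0.0093, 0.6211) tvec=(0.0586, -0.0227, 0.4999)

Intrinsics K: fx=734.2, fy=758.7, cx=322.2, cy=248.1
Marker side s = 0.082 m; corners in marker frame (Z=0):
  M0 = (-0.0410, +0.0410, 0)
  M1 = (+0.0410, +0.0410, 0)
  M2 = (+0.0410, -0.0410, 0)
  M3 = (-0.0410, -0.0410, 0)
Detected image corners:
  c0 = (324.402021, 227.433703) px
  c1 = (423.723840, 300.569469) px
  c2 = (490.766484, 200.149895) px
  c3 = (393.205278, 129.103812) px
Planar DLT: solve 8×8 A·h = b for H (H[2,2]=1):
  H  [+1173.68335 -935.77829 +408.25890]
  H  [+864.99225 +1155.43016 +213.68116]
  H  [-0.06545 -0.26327 +1.00000]
B = K⁻¹H; ‖b₁‖=2.000379, ‖b₂‖=2.000379; λ = 2/(‖b₁‖+‖b₂‖) = 0.499905, sign → tz>0 ⇒ λ=+0.499905
r₁ = λ·B[:,0] = (+0.81350,+0.58064,-0.03272); r₂ = λ·B[:,1] = (-0.57940,+0.80435,-0.13161)
r₃ = r₁×r₂ = (-0.05010,+0.12602,+0.99076); SVD([r₁ r₂ r₃]) → R = UVᵀ:
  R  [+0.81350 -0.57940 -0.05010]
  R  [+0.58064 +0.80435 +0.12602]
  R  [-0.03272 -0.13161 +0.99076]
t = (+0.05860, -0.02268, +0.49991) m
tr R = 2.608610; θ = arccos((tr R − 1)/2) = 0.636291 rad = 36.457°
axis k = ((R−Rᵀ)₃₂, (R−Rᵀ)₁₃, (R−Rᵀ)₂₁) / (2 sinθ) = (-0.216785, -0.014623, +0.976110)
rvec = θ·k = (-0.137938, -0.009304, +0.621090)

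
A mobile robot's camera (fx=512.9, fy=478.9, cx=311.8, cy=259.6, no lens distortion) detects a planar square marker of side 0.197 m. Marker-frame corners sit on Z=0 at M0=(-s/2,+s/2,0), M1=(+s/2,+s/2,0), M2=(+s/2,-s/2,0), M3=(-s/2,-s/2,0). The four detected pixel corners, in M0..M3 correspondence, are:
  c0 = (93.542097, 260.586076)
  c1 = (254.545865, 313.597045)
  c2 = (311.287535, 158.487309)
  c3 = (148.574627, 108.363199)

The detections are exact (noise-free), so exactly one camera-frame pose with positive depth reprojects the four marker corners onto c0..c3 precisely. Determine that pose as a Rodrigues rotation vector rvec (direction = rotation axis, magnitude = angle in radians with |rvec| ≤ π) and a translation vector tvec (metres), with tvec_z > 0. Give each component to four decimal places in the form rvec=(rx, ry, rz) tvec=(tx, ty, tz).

Intrinsics K: fx=512.9, fy=478.9, cx=311.8, cy=259.6
Marker side s = 0.197 m; corners in marker frame (Z=0):
  M0 = (-0.0985, +0.0985, 0)
  M1 = (+0.0985, +0.0985, 0)
  M2 = (+0.0985, -0.0985, 0)
  M3 = (-0.0985, -0.0985, 0)
Detected image corners:
  c0 = (93.542097, 260.586076) px
  c1 = (254.545865, 313.597045) px
  c2 = (311.287535, 158.487309) px
  c3 = (148.574627, 108.363199) px
Planar DLT: solve 8×8 A·h = b for H (H[2,2]=1):
  H  [+801.09000 -279.90518 +201.12678]
  H  [+240.41936 +783.85422 +210.14064]
  H  [-0.10158 +0.01853 +1.00000]
B = K⁻¹H; ‖b₁‖=1.719552, ‖b₂‖=1.719552; λ = 2/(‖b₁‖+‖b₂‖) = 0.581547, sign → tz>0 ⇒ λ=+0.581547
r₁ = λ·B[:,0] = (+0.94422,+0.32397,-0.05907); r₂ = λ·B[:,1] = (-0.32392,+0.94602,+0.01077)
r₃ = r₁×r₂ = (+0.05938,+0.00896,+0.99820); SVD([r₁ r₂ r₃]) → R = UVᵀ:
  R  [+0.94422 -0.32392 +0.05938]
  R  [+0.32397 +0.94602 +0.00896]
  R  [-0.05907 +0.01077 +0.99820]
t = (-0.12549, -0.06006, +0.58155) m
tr R = 2.888440; θ = arccos((tr R − 1)/2) = 0.335579 rad = 19.227°
axis k = ((R−Rᵀ)₃₂, (R−Rᵀ)₁₃, (R−Rᵀ)₂₁) / (2 sinθ) = (+0.002752, +0.179842, +0.983692)
rvec = θ·k = (+0.000924, +0.060351, +0.330106)

rvec=(0.0009, 0.0604, 0.3301) tvec=(-0.1255, -0.0601, 0.5815)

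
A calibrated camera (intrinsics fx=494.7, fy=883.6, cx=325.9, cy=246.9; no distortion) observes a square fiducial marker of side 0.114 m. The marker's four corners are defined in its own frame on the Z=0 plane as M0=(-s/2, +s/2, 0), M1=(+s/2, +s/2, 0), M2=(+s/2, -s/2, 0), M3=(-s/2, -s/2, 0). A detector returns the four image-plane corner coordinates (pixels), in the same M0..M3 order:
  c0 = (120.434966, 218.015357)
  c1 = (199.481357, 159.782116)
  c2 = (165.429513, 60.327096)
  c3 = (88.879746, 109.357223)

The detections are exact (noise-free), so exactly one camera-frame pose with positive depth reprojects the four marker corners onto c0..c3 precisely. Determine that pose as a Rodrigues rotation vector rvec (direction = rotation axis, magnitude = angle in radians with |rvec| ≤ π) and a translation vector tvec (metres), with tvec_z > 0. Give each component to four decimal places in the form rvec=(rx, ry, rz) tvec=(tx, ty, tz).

rvec=(-0.4609, -0.2726, -0.5255) tvec=(-0.2575, -0.0891, 0.7011)

Intrinsics K: fx=494.7, fy=883.6, cx=325.9, cy=246.9
Marker side s = 0.114 m; corners in marker frame (Z=0):
  M0 = (-0.0570, +0.0570, 0)
  M1 = (+0.0570, +0.0570, 0)
  M2 = (+0.0570, -0.0570, 0)
  M3 = (-0.0570, -0.0570, 0)
Detected image corners:
  c0 = (120.434966, 218.015357) px
  c1 = (199.481357, 159.782116) px
  c2 = (165.429513, 60.327096) px
  c3 = (88.879746, 109.357223) px
Planar DLT: solve 8×8 A·h = b for H (H[2,2]=1):
  H  [+756.50811 +216.29978 +144.23779]
  H  [-398.38636 +843.15377 +134.59577]
  H  [+0.51813 -0.49997 +1.00000]
B = K⁻¹H; ‖b₁‖=1.426302, ‖b₂‖=1.426302; λ = 2/(‖b₁‖+‖b₂‖) = 0.701114, sign → tz>0 ⇒ λ=+0.701114
r₁ = λ·B[:,0] = (+0.83285,-0.41762,+0.36327); r₂ = λ·B[:,1] = (+0.53748,+0.76697,-0.35054)
r₃ = r₁×r₂ = (-0.13223,+0.48719,+0.86323); SVD([r₁ r₂ r₃]) → R = UVᵀ:
  R  [+0.83285 +0.53748 -0.13223]
  R  [-0.41762 +0.76697 +0.48719]
  R  [+0.36327 -0.35054 +0.86323]
t = (-0.25746, -0.08911, +0.70111) m
tr R = 2.463043; θ = arccos((tr R − 1)/2) = 0.750246 rad = 42.986°
axis k = ((R−Rᵀ)₃₂, (R−Rᵀ)₁₃, (R−Rᵀ)₂₁) / (2 sinθ) = (-0.614333, -0.363362, -0.700402)
rvec = θ·k = (-0.460901, -0.272611, -0.525473)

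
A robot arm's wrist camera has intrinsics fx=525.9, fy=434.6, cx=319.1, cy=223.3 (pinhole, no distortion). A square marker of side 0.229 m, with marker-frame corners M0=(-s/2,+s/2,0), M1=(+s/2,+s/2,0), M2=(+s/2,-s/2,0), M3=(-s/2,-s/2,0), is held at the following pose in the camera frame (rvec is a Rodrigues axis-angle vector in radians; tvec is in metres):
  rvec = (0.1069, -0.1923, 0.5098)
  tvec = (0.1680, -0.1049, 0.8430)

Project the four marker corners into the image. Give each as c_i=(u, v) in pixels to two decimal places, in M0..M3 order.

c0=(327.70, 191.80) c1=(445.21, 247.56) c2=(516.13, 147.57) c3=(401.02, 85.08)

Intrinsics K: fx=525.9, fy=434.6, cx=319.1, cy=223.3
Marker side s = 0.229 m; corners in marker frame (Z=0):
  M0 = (-0.1145, +0.1145, 0)
  M1 = (+0.1145, +0.1145, 0)
  M2 = (+0.1145, -0.1145, 0)
  M3 = (-0.1145, -0.1145, 0)
rvec = (0.1069, -0.1923, 0.5098), |rvec| = θ = 0.55525 rad = 31.814°
Rodrigues: sinθ=0.52716, 1−cosθ=0.15023; R = I + sinθ·[k]× + (1−cosθ)·[k]×²:
    [+0.85534 -0.49402 -0.15601]
    [+0.47399 +0.86779 -0.14926]
    [+0.20913 +0.05372 +0.97641]
t = (0.1680, -0.1049, 0.8430) m
M0: Pc = R·M0+t = (+0.01350, -0.05981, +0.82521); u = 525.9·(+0.01350)/0.82521 + 319.1 = 327.7024, v = 434.6·(-0.05981)/0.82521 + 223.3 = 191.8007
M1: Pc = R·M1+t = (+0.20937, +0.04873, +0.87310); u = 525.9·(+0.20937)/0.87310 + 319.1 = 445.2121, v = 434.6·(+0.04873)/0.87310 + 223.3 = 247.5580
M2: Pc = R·M2+t = (+0.32250, -0.14999, +0.86079); u = 525.9·(+0.32250)/0.86079 + 319.1 = 516.1316, v = 434.6·(-0.14999)/0.86079 + 223.3 = 147.5726
M3: Pc = R·M3+t = (+0.12663, -0.25853, +0.81290); u = 525.9·(+0.12663)/0.81290 + 319.1 = 401.0217, v = 434.6·(-0.25853)/0.81290 + 223.3 = 85.0812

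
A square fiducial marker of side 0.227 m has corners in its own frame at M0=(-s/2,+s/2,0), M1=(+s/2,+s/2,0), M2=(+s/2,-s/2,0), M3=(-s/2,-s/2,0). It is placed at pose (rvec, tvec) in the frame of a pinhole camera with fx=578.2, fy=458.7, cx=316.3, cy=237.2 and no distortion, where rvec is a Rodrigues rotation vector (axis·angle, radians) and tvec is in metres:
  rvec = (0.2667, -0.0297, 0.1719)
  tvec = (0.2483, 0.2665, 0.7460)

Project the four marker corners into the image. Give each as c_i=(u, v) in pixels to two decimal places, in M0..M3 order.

c0=(404.12, 449.15) c1=(568.24, 467.95) c2=(620.21, 349.84) c3=(443.34, 327.52)

Intrinsics K: fx=578.2, fy=458.7, cx=316.3, cy=237.2
Marker side s = 0.227 m; corners in marker frame (Z=0):
  M0 = (-0.1135, +0.1135, 0)
  M1 = (+0.1135, +0.1135, 0)
  M2 = (+0.1135, -0.1135, 0)
  M3 = (-0.1135, -0.1135, 0)
rvec = (0.2667, -0.0297, 0.1719), |rvec| = θ = 0.31869 rad = 18.259°
Rodrigues: sinθ=0.31332, 1−cosθ=0.05035; R = I + sinθ·[k]× + (1−cosθ)·[k]×²:
    [+0.98491 -0.17293 -0.00647]
    [+0.16508 +0.95009 -0.26474]
    [+0.05193 +0.25968 +0.96430]
t = (0.2483, 0.2665, 0.7460) m
M0: Pc = R·M0+t = (+0.11688, +0.35560, +0.76958); u = 578.2·(+0.11688)/0.76958 + 316.3 = 404.1177, v = 458.7·(+0.35560)/0.76958 + 237.2 = 449.1508
M1: Pc = R·M1+t = (+0.34046, +0.39307, +0.78137); u = 578.2·(+0.34046)/0.78137 + 316.3 = 568.2351, v = 458.7·(+0.39307)/0.78137 + 237.2 = 467.9515
M2: Pc = R·M2+t = (+0.37972, +0.17740, +0.72242); u = 578.2·(+0.37972)/0.72242 + 316.3 = 620.2108, v = 458.7·(+0.17740)/0.72242 + 237.2 = 349.8409
M3: Pc = R·M3+t = (+0.15614, +0.13993, +0.71063); u = 578.2·(+0.15614)/0.71063 + 316.3 = 443.3421, v = 458.7·(+0.13993)/0.71063 + 237.2 = 327.5215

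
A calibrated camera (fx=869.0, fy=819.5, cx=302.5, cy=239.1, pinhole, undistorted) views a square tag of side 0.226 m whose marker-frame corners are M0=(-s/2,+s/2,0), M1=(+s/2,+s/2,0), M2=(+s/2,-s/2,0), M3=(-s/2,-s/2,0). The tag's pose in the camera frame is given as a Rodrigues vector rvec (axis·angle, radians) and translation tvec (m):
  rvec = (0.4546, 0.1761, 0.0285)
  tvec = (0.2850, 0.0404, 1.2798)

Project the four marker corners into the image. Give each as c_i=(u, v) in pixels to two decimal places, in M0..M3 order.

Intrinsics K: fx=869.0, fy=819.5, cx=302.5, cy=239.1
Marker side s = 0.226 m; corners in marker frame (Z=0):
  M0 = (-0.1130, +0.1130, 0)
  M1 = (+0.1130, +0.1130, 0)
  M2 = (+0.1130, -0.1130, 0)
  M3 = (-0.1130, -0.1130, 0)
rvec = (0.4546, 0.1761, 0.0285), |rvec| = θ = 0.48835 rad = 27.980°
Rodrigues: sinθ=0.46917, 1−cosθ=0.11689; R = I + sinθ·[k]× + (1−cosθ)·[k]×²:
    [+0.98440 +0.01186 +0.17553]
    [+0.06662 +0.89831 -0.43429]
    [-0.16283 +0.43921 +0.88351]
t = (0.2850, 0.0404, 1.2798) m
M0: Pc = R·M0+t = (+0.17510, +0.13438, +1.34783); u = 869.0·(+0.17510)/1.34783 + 302.5 = 415.3956, v = 819.5·(+0.13438)/1.34783 + 239.1 = 320.8055
M1: Pc = R·M1+t = (+0.39758, +0.14944, +1.31103); u = 869.0·(+0.39758)/1.31103 + 302.5 = 566.0292, v = 819.5·(+0.14944)/1.31103 + 239.1 = 332.5101
M2: Pc = R·M2+t = (+0.39490, -0.05358, +1.21177); u = 869.0·(+0.39490)/1.21177 + 302.5 = 585.6940, v = 819.5·(-0.05358)/1.21177 + 239.1 = 202.8641
M3: Pc = R·M3+t = (+0.17242, -0.06864, +1.24857); u = 869.0·(+0.17242)/1.24857 + 302.5 = 422.5055, v = 819.5·(-0.06864)/1.24857 + 239.1 = 194.0502

c0=(415.40, 320.81) c1=(566.03, 332.51) c2=(585.69, 202.86) c3=(422.51, 194.05)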